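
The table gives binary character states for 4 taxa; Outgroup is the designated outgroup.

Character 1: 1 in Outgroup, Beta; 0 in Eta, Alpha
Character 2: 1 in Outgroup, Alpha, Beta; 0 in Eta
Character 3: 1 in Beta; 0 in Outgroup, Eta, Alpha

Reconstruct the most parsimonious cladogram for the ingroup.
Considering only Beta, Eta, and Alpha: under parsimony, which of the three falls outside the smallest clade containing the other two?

Character polarity is set by the outgroup: the derived state is whichever differs from the outgroup's state, so for Character 1, Character 2 the derived state is '0', and for the remaining characters it is '1'.
Character 1: derived state '0' in Alpha and Eta only — synapomorphy for {Alpha, Eta}.
Character 2: derived state '0' in Eta only — an autapomorphy, so it tells us nothing about relationships among taxa.
Character 3 (derived state '1') is unique to Beta (autapomorphy; uninformative for grouping).
Most parsimonious ingroup topology: ((Eta,Alpha),Beta).
Eta and Alpha share a more recent common ancestor with each other than either does with Beta, so Beta is the least closely related of the three.

Beta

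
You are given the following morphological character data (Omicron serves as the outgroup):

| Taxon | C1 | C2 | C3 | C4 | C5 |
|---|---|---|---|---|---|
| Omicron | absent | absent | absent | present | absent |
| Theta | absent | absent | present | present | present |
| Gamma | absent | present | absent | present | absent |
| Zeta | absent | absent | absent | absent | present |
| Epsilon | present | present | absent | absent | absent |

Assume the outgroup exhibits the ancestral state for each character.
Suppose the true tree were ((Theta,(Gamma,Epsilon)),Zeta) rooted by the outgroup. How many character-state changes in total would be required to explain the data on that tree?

Map each character onto ((Theta,(Gamma,Epsilon)),Zeta) (rooted by Omicron) and count the minimum state changes it requires (Fitch parsimony):
C1: 1; C2: 1; C3: 1; C4: 2; C5: 2.
Total tree length = 7.

7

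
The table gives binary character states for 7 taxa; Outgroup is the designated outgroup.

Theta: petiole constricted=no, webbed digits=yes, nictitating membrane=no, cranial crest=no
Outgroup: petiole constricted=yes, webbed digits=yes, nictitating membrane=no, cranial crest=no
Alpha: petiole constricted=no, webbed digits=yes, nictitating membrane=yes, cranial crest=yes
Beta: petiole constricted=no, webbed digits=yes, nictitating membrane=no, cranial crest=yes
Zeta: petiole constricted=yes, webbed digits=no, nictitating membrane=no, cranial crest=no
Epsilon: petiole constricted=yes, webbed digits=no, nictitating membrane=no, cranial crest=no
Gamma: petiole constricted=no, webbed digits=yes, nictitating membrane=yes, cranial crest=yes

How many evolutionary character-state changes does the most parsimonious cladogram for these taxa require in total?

4

Character polarity is set by the outgroup: the derived state is whichever differs from the outgroup's state, so for petiole constricted, webbed digits the derived state is 'no', and for the remaining characters it is 'yes'.
petiole constricted: derived state 'no' in Alpha, Beta, Gamma, and Theta only — synapomorphy for {Alpha, Beta, Gamma, Theta}.
webbed digits (derived state 'no') is shared by Epsilon and Zeta — a synapomorphy uniting that clade.
nictitating membrane (derived state 'yes') is shared by Alpha and Gamma — a synapomorphy uniting that clade.
cranial crest: derived state 'yes' in Alpha, Beta, and Gamma only — synapomorphy for {Alpha, Beta, Gamma}.
Most parsimonious ingroup topology: ((((Gamma,Alpha),Beta),Theta),(Epsilon,Zeta)).
Changes per character on this tree: petiole constricted: 1; webbed digits: 1; nictitating membrane: 1; cranial crest: 1.
Total = 4.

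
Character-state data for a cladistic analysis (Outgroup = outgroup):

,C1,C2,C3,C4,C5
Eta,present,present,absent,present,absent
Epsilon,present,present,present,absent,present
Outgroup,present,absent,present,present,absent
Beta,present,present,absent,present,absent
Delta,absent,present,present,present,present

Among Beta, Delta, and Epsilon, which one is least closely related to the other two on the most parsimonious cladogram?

Character polarity is set by the outgroup: the derived state is whichever differs from the outgroup's state, so for C1, C3, C4 the derived state is 'absent', and for the remaining characters it is 'present'.
C1: derived state 'absent' in Delta only — an autapomorphy, so it tells us nothing about relationships among taxa.
C2 (derived state 'present') is shared by all ingroup taxa — unites the whole ingroup.
C3 (derived state 'absent') is shared by Beta and Eta — a synapomorphy uniting that clade.
C4 (derived state 'absent') is unique to Epsilon (autapomorphy; uninformative for grouping).
C5: derived state 'present' in Delta and Epsilon only — synapomorphy for {Delta, Epsilon}.
Most parsimonious ingroup topology: ((Epsilon,Delta),(Beta,Eta)).
Delta and Epsilon share a more recent common ancestor with each other than either does with Beta, so Beta is the least closely related of the three.

Beta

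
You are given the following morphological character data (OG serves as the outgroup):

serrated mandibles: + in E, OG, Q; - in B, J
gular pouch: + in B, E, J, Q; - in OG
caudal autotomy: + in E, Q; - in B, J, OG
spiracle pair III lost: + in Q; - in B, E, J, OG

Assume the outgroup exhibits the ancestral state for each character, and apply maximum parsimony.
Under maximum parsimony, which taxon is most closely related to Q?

Character polarity is set by the outgroup: the derived state is whichever differs from the outgroup's state, so for serrated mandibles the derived state is '-', and for the remaining characters it is '+'.
serrated mandibles (derived state '-') is shared by B and J — a synapomorphy uniting that clade.
gular pouch (derived state '+') is shared by all ingroup taxa — unites the whole ingroup.
caudal autotomy: derived state '+' in E and Q only — synapomorphy for {E, Q}.
spiracle pair III lost (derived state '+') is unique to Q (autapomorphy; uninformative for grouping).
Most parsimonious ingroup topology: ((J,B),(Q,E)).
Q and E form a cherry on this tree, so they are sister taxa.

E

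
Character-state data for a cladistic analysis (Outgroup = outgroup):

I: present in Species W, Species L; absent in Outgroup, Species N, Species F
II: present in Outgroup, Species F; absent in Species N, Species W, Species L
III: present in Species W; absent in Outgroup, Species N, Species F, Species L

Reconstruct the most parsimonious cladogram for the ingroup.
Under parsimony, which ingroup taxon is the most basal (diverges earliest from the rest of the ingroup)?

Species F

Character polarity is set by the outgroup: the derived state is whichever differs from the outgroup's state, so for II the derived state is 'absent', and for the remaining characters it is 'present'.
I: derived state 'present' in Species L and Species W only — synapomorphy for {Species L, Species W}.
II (derived state 'absent') is shared by Species L, Species N, and Species W — a synapomorphy uniting that clade.
III: derived state 'present' in Species W only — an autapomorphy, so it tells us nothing about relationships among taxa.
Most parsimonious ingroup topology: ((Species N,(Species W,Species L)),Species F).
Species F is sister to the clade containing all other ingroup taxa, so it is the earliest-diverging (most basal) ingroup lineage.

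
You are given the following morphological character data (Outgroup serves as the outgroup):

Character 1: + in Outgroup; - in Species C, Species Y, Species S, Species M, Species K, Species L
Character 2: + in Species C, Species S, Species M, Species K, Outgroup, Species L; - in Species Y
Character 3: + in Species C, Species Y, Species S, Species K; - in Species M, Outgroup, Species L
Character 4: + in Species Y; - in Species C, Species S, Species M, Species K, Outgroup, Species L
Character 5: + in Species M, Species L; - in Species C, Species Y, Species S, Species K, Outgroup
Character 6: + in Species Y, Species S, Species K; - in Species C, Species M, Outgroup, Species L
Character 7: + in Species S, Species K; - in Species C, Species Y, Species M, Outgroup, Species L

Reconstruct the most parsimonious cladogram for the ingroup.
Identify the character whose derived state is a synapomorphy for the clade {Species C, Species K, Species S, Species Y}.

Character polarity is set by the outgroup: the derived state is whichever differs from the outgroup's state, so for Character 1, Character 2 the derived state is '-', and for the remaining characters it is '+'.
Character 1 (derived state '-') is shared by all ingroup taxa — unites the whole ingroup.
Character 2: derived state '-' in Species Y only — an autapomorphy, so it tells us nothing about relationships among taxa.
Character 3: derived state '+' in Species C, Species K, Species S, and Species Y only — synapomorphy for {Species C, Species K, Species S, Species Y}.
Character 4 (derived state '+') is unique to Species Y (autapomorphy; uninformative for grouping).
Character 5: derived state '+' in Species L and Species M only — synapomorphy for {Species L, Species M}.
Character 6: derived state '+' in Species K, Species S, and Species Y only — synapomorphy for {Species K, Species S, Species Y}.
Only Species K and Species S show the derived state '+' for Character 7, supporting them as a clade.
Most parsimonious ingroup topology: ((((Species K,Species S),Species Y),Species C),(Species M,Species L)).
The clade {Species C, Species K, Species S, Species Y} is supported by Character 3: its derived state '+' occurs in exactly those taxa and in no other taxon (including the outgroup).

Character 3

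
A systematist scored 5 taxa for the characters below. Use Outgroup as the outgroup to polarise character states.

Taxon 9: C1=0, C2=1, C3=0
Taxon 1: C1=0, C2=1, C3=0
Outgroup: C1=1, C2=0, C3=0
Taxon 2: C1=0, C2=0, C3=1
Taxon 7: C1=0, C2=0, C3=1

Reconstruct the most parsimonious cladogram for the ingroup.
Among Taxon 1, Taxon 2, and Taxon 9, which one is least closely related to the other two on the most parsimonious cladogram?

Taxon 2

Character polarity is set by the outgroup: the derived state is whichever differs from the outgroup's state, so for C1 the derived state is '0', and for the remaining characters it is '1'.
All ingroup taxa share the derived state '0' for C1; it defines the ingroup but does not resolve relationships within it.
Only Taxon 1 and Taxon 9 show the derived state '1' for C2, supporting them as a clade.
C3 (derived state '1') is shared by Taxon 2 and Taxon 7 — a synapomorphy uniting that clade.
Most parsimonious ingroup topology: ((Taxon 2,Taxon 7),(Taxon 1,Taxon 9)).
Taxon 9 and Taxon 1 share a more recent common ancestor with each other than either does with Taxon 2, so Taxon 2 is the least closely related of the three.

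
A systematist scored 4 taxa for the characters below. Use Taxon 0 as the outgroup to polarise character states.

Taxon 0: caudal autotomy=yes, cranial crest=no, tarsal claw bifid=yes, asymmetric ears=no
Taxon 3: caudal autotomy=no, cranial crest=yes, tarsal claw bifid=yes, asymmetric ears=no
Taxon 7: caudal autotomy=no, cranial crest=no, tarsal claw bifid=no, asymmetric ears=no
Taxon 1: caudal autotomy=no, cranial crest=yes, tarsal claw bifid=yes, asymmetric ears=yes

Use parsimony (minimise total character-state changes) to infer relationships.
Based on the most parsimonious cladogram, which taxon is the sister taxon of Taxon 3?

Character polarity is set by the outgroup: the derived state is whichever differs from the outgroup's state, so for caudal autotomy, tarsal claw bifid the derived state is 'no', and for the remaining characters it is 'yes'.
All ingroup taxa share the derived state 'no' for caudal autotomy; it defines the ingroup but does not resolve relationships within it.
cranial crest: derived state 'yes' in Taxon 1 and Taxon 3 only — synapomorphy for {Taxon 1, Taxon 3}.
tarsal claw bifid (derived state 'no') is unique to Taxon 7 (autapomorphy; uninformative for grouping).
asymmetric ears: derived state 'yes' in Taxon 1 only — an autapomorphy, so it tells us nothing about relationships among taxa.
Most parsimonious ingroup topology: ((Taxon 3,Taxon 1),Taxon 7).
Taxon 3 and Taxon 1 form a cherry on this tree, so they are sister taxa.

Taxon 1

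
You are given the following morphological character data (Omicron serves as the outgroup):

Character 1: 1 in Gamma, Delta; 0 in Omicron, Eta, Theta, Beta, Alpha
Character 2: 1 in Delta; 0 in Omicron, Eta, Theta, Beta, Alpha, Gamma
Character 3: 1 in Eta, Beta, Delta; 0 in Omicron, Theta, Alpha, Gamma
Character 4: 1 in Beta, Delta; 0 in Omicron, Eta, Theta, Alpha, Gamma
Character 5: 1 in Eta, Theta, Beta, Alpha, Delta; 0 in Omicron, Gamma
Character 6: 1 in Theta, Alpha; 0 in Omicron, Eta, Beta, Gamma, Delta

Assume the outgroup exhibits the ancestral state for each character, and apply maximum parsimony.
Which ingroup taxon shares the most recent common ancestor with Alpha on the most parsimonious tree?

The outgroup has state '0' for every character, so '1' is the derived state throughout.
Character 1 groups Delta and Gamma, which is incompatible with the clades supported by the remaining characters; treating it as convergent (homoplasy) costs fewer steps than any alternative tree.
Character 2 (derived state '1') is unique to Delta (autapomorphy; uninformative for grouping).
Character 3: derived state '1' in Beta, Delta, and Eta only — synapomorphy for {Beta, Delta, Eta}.
Character 4: derived state '1' in Beta and Delta only — synapomorphy for {Beta, Delta}.
Character 5 (derived state '1') is shared by Alpha, Beta, Delta, Eta, and Theta — a synapomorphy uniting that clade.
Only Alpha and Theta show the derived state '1' for Character 6, supporting them as a clade.
Most parsimonious ingroup topology: (((Eta,(Beta,Delta)),(Theta,Alpha)),Gamma).
Alpha and Theta form a cherry on this tree, so they are sister taxa.

Theta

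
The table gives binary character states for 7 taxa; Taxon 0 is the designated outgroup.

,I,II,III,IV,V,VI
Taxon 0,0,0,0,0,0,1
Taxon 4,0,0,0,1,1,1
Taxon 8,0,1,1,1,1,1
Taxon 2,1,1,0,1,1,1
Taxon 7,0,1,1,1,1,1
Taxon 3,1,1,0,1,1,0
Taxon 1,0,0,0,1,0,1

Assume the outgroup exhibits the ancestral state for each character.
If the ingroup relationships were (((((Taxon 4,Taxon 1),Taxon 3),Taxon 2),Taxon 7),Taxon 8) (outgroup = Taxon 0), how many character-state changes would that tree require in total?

Map each character onto (((((Taxon 4,Taxon 1),Taxon 3),Taxon 2),Taxon 7),Taxon 8) (rooted by Taxon 0) and count the minimum state changes it requires (Fitch parsimony):
I: 2; II: 2; III: 2; IV: 1; V: 2; VI: 1.
Total tree length = 10.

10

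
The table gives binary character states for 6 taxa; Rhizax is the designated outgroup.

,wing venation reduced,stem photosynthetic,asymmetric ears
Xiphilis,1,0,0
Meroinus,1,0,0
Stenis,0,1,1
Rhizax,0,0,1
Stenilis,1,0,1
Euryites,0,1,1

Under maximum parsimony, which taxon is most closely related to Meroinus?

Character polarity is set by the outgroup: the derived state is whichever differs from the outgroup's state, so for asymmetric ears the derived state is '0', and for the remaining characters it is '1'.
Only Meroinus, Stenilis, and Xiphilis show the derived state '1' for wing venation reduced, supporting them as a clade.
stem photosynthetic (derived state '1') is shared by Euryites and Stenis — a synapomorphy uniting that clade.
asymmetric ears (derived state '0') is shared by Meroinus and Xiphilis — a synapomorphy uniting that clade.
Most parsimonious ingroup topology: (((Meroinus,Xiphilis),Stenilis),(Stenis,Euryites)).
Meroinus and Xiphilis form a cherry on this tree, so they are sister taxa.

Xiphilis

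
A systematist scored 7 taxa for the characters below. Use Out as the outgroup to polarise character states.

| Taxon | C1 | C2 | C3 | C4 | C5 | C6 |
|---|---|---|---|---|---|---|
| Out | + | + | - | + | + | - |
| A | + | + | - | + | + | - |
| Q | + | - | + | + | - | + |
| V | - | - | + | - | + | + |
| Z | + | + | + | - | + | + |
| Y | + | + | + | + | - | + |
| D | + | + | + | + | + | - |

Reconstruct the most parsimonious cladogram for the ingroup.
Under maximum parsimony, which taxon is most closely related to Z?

Character polarity is set by the outgroup: the derived state is whichever differs from the outgroup's state, so for C1, C2, C4, C5 the derived state is '-', and for the remaining characters it is '+'.
C1 (derived state '-') is unique to V (autapomorphy; uninformative for grouping).
C2 (state '-') occurs in Q and V but conflicts with the nesting implied by the other characters — most parsimoniously interpreted as homoplasy.
C3: derived state '+' in D, Q, V, Y, and Z only — synapomorphy for {D, Q, V, Y, Z}.
C4: derived state '-' in V and Z only — synapomorphy for {V, Z}.
Only Q and Y show the derived state '-' for C5, supporting them as a clade.
C6 (derived state '+') is shared by Q, V, Y, and Z — a synapomorphy uniting that clade.
Most parsimonious ingroup topology: (A,(((Q,Y),(V,Z)),D)).
Z and V form a cherry on this tree, so they are sister taxa.

V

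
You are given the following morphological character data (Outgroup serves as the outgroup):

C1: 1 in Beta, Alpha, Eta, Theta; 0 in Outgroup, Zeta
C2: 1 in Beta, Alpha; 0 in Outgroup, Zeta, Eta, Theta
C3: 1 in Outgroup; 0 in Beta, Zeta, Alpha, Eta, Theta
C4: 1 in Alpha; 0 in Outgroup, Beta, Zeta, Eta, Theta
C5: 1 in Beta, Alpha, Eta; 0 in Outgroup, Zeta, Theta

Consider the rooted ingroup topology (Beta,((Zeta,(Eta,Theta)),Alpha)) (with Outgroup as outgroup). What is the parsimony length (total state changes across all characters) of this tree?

Map each character onto (Beta,((Zeta,(Eta,Theta)),Alpha)) (rooted by Outgroup) and count the minimum state changes it requires (Fitch parsimony):
C1: 2; C2: 2; C3: 1; C4: 1; C5: 3.
Total tree length = 9.

9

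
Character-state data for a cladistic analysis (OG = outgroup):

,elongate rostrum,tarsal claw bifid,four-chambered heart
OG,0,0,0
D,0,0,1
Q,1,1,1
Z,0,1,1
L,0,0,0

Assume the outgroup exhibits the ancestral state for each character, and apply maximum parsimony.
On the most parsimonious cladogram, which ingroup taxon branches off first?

L

The outgroup has state '0' for every character, so '1' is the derived state throughout.
elongate rostrum: derived state '1' in Q only — an autapomorphy, so it tells us nothing about relationships among taxa.
Only Q and Z show the derived state '1' for tarsal claw bifid, supporting them as a clade.
four-chambered heart: derived state '1' in D, Q, and Z only — synapomorphy for {D, Q, Z}.
Most parsimonious ingroup topology: ((D,(Q,Z)),L).
L is sister to the clade containing all other ingroup taxa, so it is the earliest-diverging (most basal) ingroup lineage.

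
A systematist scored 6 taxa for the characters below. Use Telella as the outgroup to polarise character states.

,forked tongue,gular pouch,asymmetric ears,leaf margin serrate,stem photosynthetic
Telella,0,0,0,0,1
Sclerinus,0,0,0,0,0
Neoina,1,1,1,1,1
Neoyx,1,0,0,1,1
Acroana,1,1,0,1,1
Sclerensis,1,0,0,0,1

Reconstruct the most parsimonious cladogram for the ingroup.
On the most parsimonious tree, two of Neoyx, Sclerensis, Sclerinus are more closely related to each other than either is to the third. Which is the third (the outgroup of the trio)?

Character polarity is set by the outgroup: the derived state is whichever differs from the outgroup's state, so for stem photosynthetic the derived state is '0', and for the remaining characters it is '1'.
Only Acroana, Neoina, Neoyx, and Sclerensis show the derived state '1' for forked tongue, supporting them as a clade.
gular pouch: derived state '1' in Acroana and Neoina only — synapomorphy for {Acroana, Neoina}.
asymmetric ears (derived state '1') is unique to Neoina (autapomorphy; uninformative for grouping).
leaf margin serrate (derived state '1') is shared by Acroana, Neoina, and Neoyx — a synapomorphy uniting that clade.
stem photosynthetic: derived state '0' in Sclerinus only — an autapomorphy, so it tells us nothing about relationships among taxa.
Most parsimonious ingroup topology: (Sclerinus,(((Neoina,Acroana),Neoyx),Sclerensis)).
Sclerensis and Neoyx share a more recent common ancestor with each other than either does with Sclerinus, so Sclerinus is the least closely related of the three.

Sclerinus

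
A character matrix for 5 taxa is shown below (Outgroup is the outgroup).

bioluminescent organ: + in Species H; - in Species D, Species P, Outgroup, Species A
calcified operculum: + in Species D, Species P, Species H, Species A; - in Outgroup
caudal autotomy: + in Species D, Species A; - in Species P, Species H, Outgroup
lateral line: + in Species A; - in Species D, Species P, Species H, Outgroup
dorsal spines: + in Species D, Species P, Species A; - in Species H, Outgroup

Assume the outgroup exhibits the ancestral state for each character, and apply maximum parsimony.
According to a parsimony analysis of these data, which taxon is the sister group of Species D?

The outgroup has state '-' for every character, so '+' is the derived state throughout.
bioluminescent organ: derived state '+' in Species H only — an autapomorphy, so it tells us nothing about relationships among taxa.
All ingroup taxa share the derived state '+' for calcified operculum; it defines the ingroup but does not resolve relationships within it.
caudal autotomy: derived state '+' in Species A and Species D only — synapomorphy for {Species A, Species D}.
lateral line (derived state '+') is unique to Species A (autapomorphy; uninformative for grouping).
Only Species A, Species D, and Species P show the derived state '+' for dorsal spines, supporting them as a clade.
Most parsimonious ingroup topology: (((Species D,Species A),Species P),Species H).
Species D and Species A form a cherry on this tree, so they are sister taxa.

Species A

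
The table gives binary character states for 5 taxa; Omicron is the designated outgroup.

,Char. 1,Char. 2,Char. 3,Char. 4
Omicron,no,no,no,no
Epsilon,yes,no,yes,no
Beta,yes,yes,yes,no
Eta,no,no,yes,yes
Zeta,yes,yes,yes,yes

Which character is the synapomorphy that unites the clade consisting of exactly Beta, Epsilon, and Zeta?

The outgroup has state 'no' for every character, so 'yes' is the derived state throughout.
Only Beta, Epsilon, and Zeta show the derived state 'yes' for Char. 1, supporting them as a clade.
Char. 2: derived state 'yes' in Beta and Zeta only — synapomorphy for {Beta, Zeta}.
All ingroup taxa share the derived state 'yes' for Char. 3; it defines the ingroup but does not resolve relationships within it.
Char. 4 groups Eta and Zeta, which is incompatible with the clades supported by the remaining characters; treating it as convergent (homoplasy) costs fewer steps than any alternative tree.
Most parsimonious ingroup topology: ((Epsilon,(Beta,Zeta)),Eta).
The clade {Beta, Epsilon, Zeta} is supported by Char. 1: its derived state 'yes' occurs in exactly those taxa and in no other taxon (including the outgroup).

Char. 1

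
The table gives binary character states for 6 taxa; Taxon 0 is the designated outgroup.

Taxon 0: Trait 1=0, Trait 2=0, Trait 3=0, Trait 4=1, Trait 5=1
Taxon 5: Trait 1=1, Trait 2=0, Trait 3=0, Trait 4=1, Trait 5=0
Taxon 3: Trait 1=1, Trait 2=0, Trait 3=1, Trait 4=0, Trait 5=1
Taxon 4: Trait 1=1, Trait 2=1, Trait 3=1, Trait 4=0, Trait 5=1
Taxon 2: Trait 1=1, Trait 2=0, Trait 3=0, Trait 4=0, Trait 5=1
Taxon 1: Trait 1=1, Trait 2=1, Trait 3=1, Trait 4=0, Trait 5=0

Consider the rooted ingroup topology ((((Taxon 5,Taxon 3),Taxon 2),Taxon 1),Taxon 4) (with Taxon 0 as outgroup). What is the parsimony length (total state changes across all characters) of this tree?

Map each character onto ((((Taxon 5,Taxon 3),Taxon 2),Taxon 1),Taxon 4) (rooted by Taxon 0) and count the minimum state changes it requires (Fitch parsimony):
Trait 1: 1; Trait 2: 2; Trait 3: 3; Trait 4: 2; Trait 5: 2.
Total tree length = 10.

10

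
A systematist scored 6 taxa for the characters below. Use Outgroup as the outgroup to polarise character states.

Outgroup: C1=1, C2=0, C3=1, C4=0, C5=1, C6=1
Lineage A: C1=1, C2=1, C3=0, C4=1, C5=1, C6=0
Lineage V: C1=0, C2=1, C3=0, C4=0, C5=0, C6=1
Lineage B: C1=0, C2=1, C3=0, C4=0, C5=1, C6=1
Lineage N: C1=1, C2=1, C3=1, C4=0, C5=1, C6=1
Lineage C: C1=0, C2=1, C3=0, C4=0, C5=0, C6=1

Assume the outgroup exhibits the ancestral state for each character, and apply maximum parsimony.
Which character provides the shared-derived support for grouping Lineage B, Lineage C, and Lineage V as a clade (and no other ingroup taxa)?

Character polarity is set by the outgroup: the derived state is whichever differs from the outgroup's state, so for C1, C3, C5, C6 the derived state is '0', and for the remaining characters it is '1'.
C1 (derived state '0') is shared by Lineage B, Lineage C, and Lineage V — a synapomorphy uniting that clade.
All ingroup taxa share the derived state '1' for C2; it defines the ingroup but does not resolve relationships within it.
C3 (derived state '0') is shared by Lineage A, Lineage B, Lineage C, and Lineage V — a synapomorphy uniting that clade.
C4: derived state '1' in Lineage A only — an autapomorphy, so it tells us nothing about relationships among taxa.
Only Lineage C and Lineage V show the derived state '0' for C5, supporting them as a clade.
C6 (derived state '0') is unique to Lineage A (autapomorphy; uninformative for grouping).
Most parsimonious ingroup topology: ((Lineage A,((Lineage V,Lineage C),Lineage B)),Lineage N).
The clade {Lineage B, Lineage C, Lineage V} is supported by C1: its derived state '0' occurs in exactly those taxa and in no other taxon (including the outgroup).

C1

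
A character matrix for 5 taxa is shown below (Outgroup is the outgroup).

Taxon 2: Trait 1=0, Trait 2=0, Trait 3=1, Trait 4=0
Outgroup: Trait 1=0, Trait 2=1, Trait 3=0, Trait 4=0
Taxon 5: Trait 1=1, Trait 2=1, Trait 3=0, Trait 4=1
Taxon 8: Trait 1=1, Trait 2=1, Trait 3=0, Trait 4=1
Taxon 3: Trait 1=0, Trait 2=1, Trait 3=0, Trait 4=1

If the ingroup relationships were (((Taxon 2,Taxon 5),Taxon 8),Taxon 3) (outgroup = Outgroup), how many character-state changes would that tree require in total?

Map each character onto (((Taxon 2,Taxon 5),Taxon 8),Taxon 3) (rooted by Outgroup) and count the minimum state changes it requires (Fitch parsimony):
Trait 1: 2; Trait 2: 1; Trait 3: 1; Trait 4: 2.
Total tree length = 6.

6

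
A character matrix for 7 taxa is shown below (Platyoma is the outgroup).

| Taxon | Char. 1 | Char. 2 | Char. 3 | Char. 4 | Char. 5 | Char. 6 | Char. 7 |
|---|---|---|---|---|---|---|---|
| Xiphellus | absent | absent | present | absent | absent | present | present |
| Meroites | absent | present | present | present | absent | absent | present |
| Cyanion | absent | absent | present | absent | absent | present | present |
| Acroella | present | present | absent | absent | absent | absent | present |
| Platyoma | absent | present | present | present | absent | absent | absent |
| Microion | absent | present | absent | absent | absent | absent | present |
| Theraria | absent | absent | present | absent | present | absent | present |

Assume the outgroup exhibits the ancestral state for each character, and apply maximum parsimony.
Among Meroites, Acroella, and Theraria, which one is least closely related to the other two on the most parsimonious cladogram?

Character polarity is set by the outgroup: the derived state is whichever differs from the outgroup's state, so for Char. 2, Char. 3, Char. 4 the derived state is 'absent', and for the remaining characters it is 'present'.
Char. 1: derived state 'present' in Acroella only — an autapomorphy, so it tells us nothing about relationships among taxa.
Char. 2: derived state 'absent' in Cyanion, Theraria, and Xiphellus only — synapomorphy for {Cyanion, Theraria, Xiphellus}.
Char. 3: derived state 'absent' in Acroella and Microion only — synapomorphy for {Acroella, Microion}.
Char. 4 (derived state 'absent') is shared by Acroella, Cyanion, Microion, Theraria, and Xiphellus — a synapomorphy uniting that clade.
Char. 5 (derived state 'present') is unique to Theraria (autapomorphy; uninformative for grouping).
Only Cyanion and Xiphellus show the derived state 'present' for Char. 6, supporting them as a clade.
All ingroup taxa share the derived state 'present' for Char. 7; it defines the ingroup but does not resolve relationships within it.
Most parsimonious ingroup topology: ((((Cyanion,Xiphellus),Theraria),(Microion,Acroella)),Meroites).
Theraria and Acroella share a more recent common ancestor with each other than either does with Meroites, so Meroites is the least closely related of the three.

Meroites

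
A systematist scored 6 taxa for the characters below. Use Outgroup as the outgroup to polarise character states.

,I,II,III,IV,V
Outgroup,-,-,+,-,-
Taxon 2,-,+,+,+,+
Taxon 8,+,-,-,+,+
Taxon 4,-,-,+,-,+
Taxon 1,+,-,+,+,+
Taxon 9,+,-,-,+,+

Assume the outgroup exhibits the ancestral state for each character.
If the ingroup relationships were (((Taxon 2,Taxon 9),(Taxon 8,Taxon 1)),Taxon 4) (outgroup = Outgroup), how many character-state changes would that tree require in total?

Map each character onto (((Taxon 2,Taxon 9),(Taxon 8,Taxon 1)),Taxon 4) (rooted by Outgroup) and count the minimum state changes it requires (Fitch parsimony):
I: 2; II: 1; III: 2; IV: 1; V: 1.
Total tree length = 7.

7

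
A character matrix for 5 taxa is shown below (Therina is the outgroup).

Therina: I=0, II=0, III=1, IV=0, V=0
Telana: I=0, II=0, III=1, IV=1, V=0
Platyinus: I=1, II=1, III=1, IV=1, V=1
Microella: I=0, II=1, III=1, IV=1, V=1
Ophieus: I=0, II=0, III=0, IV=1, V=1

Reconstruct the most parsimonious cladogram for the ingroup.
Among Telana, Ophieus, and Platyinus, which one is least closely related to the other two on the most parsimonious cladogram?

Telana

Character polarity is set by the outgroup: the derived state is whichever differs from the outgroup's state, so for III the derived state is '0', and for the remaining characters it is '1'.
I (derived state '1') is unique to Platyinus (autapomorphy; uninformative for grouping).
II (derived state '1') is shared by Microella and Platyinus — a synapomorphy uniting that clade.
III (derived state '0') is unique to Ophieus (autapomorphy; uninformative for grouping).
All ingroup taxa share the derived state '1' for IV; it defines the ingroup but does not resolve relationships within it.
V: derived state '1' in Microella, Ophieus, and Platyinus only — synapomorphy for {Microella, Ophieus, Platyinus}.
Most parsimonious ingroup topology: (Telana,((Platyinus,Microella),Ophieus)).
Platyinus and Ophieus share a more recent common ancestor with each other than either does with Telana, so Telana is the least closely related of the three.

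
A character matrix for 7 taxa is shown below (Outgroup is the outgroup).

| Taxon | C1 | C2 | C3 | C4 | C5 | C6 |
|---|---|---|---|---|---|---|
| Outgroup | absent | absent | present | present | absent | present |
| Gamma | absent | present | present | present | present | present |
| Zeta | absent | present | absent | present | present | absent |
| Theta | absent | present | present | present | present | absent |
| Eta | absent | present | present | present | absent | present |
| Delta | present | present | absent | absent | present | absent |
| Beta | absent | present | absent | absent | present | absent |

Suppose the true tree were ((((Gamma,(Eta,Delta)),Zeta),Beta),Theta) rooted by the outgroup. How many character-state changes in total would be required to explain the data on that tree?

Map each character onto ((((Gamma,(Eta,Delta)),Zeta),Beta),Theta) (rooted by Outgroup) and count the minimum state changes it requires (Fitch parsimony):
C1: 1; C2: 1; C3: 3; C4: 2; C5: 2; C6: 3.
Total tree length = 12.

12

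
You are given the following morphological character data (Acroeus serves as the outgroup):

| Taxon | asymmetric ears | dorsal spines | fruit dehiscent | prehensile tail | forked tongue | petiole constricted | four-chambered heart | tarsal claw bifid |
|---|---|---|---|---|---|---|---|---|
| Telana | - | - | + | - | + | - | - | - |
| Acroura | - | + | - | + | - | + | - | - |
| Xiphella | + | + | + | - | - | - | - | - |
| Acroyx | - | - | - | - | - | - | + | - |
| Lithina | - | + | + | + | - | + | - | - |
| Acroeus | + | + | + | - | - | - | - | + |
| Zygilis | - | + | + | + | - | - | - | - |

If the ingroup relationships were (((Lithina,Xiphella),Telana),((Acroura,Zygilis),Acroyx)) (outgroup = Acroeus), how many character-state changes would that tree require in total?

Map each character onto (((Lithina,Xiphella),Telana),((Acroura,Zygilis),Acroyx)) (rooted by Acroeus) and count the minimum state changes it requires (Fitch parsimony):
asymmetric ears: 2; dorsal spines: 2; fruit dehiscent: 2; prehensile tail: 2; forked tongue: 1; petiole constricted: 2; four-chambered heart: 1; tarsal claw bifid: 1.
Total tree length = 13.

13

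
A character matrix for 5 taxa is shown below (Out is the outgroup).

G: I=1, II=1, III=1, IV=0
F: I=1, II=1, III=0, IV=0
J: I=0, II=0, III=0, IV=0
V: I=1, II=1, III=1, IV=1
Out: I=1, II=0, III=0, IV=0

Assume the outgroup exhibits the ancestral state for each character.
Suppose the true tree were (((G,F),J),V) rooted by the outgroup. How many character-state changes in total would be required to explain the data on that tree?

Map each character onto (((G,F),J),V) (rooted by Out) and count the minimum state changes it requires (Fitch parsimony):
I: 1; II: 2; III: 2; IV: 1.
Total tree length = 6.

6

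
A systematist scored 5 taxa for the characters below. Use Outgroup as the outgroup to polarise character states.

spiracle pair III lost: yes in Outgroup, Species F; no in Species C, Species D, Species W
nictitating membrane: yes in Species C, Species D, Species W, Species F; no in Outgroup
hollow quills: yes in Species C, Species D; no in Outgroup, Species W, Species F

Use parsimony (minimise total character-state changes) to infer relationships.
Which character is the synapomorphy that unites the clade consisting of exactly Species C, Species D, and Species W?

spiracle pair III lost

Character polarity is set by the outgroup: the derived state is whichever differs from the outgroup's state, so for spiracle pair III lost the derived state is 'no', and for the remaining characters it is 'yes'.
spiracle pair III lost (derived state 'no') is shared by Species C, Species D, and Species W — a synapomorphy uniting that clade.
nictitating membrane (derived state 'yes') is shared by all ingroup taxa — unites the whole ingroup.
hollow quills (derived state 'yes') is shared by Species C and Species D — a synapomorphy uniting that clade.
Most parsimonious ingroup topology: (((Species C,Species D),Species W),Species F).
The clade {Species C, Species D, Species W} is supported by spiracle pair III lost: its derived state 'no' occurs in exactly those taxa and in no other taxon (including the outgroup).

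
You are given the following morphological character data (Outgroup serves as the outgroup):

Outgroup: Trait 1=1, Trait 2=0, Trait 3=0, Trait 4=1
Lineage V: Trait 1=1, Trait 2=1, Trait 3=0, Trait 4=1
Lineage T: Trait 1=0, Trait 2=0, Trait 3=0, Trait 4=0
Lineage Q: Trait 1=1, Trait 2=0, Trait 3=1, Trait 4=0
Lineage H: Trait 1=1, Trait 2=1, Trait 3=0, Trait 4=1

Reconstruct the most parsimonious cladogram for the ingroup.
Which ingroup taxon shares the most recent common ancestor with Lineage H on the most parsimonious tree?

Character polarity is set by the outgroup: the derived state is whichever differs from the outgroup's state, so for Trait 1, Trait 4 the derived state is '0', and for the remaining characters it is '1'.
Trait 1 (derived state '0') is unique to Lineage T (autapomorphy; uninformative for grouping).
Trait 2 (derived state '1') is shared by Lineage H and Lineage V — a synapomorphy uniting that clade.
Trait 3 (derived state '1') is unique to Lineage Q (autapomorphy; uninformative for grouping).
Trait 4 (derived state '0') is shared by Lineage Q and Lineage T — a synapomorphy uniting that clade.
Most parsimonious ingroup topology: ((Lineage V,Lineage H),(Lineage T,Lineage Q)).
Lineage H and Lineage V form a cherry on this tree, so they are sister taxa.

Lineage V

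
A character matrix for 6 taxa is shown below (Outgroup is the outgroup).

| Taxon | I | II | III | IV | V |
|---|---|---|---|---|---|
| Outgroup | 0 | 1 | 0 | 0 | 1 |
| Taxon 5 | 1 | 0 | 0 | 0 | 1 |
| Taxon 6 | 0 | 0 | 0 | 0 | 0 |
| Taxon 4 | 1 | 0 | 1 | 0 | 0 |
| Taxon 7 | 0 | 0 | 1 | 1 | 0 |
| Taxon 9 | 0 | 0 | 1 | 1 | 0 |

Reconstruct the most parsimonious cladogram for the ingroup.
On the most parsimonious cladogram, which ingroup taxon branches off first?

Taxon 5

Character polarity is set by the outgroup: the derived state is whichever differs from the outgroup's state, so for II, V the derived state is '0', and for the remaining characters it is '1'.
I groups Taxon 4 and Taxon 5, which is incompatible with the clades supported by the remaining characters; treating it as convergent (homoplasy) costs fewer steps than any alternative tree.
All ingroup taxa share the derived state '0' for II; it defines the ingroup but does not resolve relationships within it.
III (derived state '1') is shared by Taxon 4, Taxon 7, and Taxon 9 — a synapomorphy uniting that clade.
Only Taxon 7 and Taxon 9 show the derived state '1' for IV, supporting them as a clade.
Only Taxon 4, Taxon 6, Taxon 7, and Taxon 9 show the derived state '0' for V, supporting them as a clade.
Most parsimonious ingroup topology: (Taxon 5,(Taxon 6,(Taxon 4,(Taxon 7,Taxon 9)))).
Taxon 5 is sister to the clade containing all other ingroup taxa, so it is the earliest-diverging (most basal) ingroup lineage.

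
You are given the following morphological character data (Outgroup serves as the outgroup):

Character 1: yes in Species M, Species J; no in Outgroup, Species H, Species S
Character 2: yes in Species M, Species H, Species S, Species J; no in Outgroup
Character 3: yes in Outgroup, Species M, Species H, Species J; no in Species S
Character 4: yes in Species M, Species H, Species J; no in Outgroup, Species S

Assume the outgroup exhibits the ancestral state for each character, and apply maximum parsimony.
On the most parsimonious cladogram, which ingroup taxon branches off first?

Character polarity is set by the outgroup: the derived state is whichever differs from the outgroup's state, so for Character 3 the derived state is 'no', and for the remaining characters it is 'yes'.
Only Species J and Species M show the derived state 'yes' for Character 1, supporting them as a clade.
All ingroup taxa share the derived state 'yes' for Character 2; it defines the ingroup but does not resolve relationships within it.
Character 3 (derived state 'no') is unique to Species S (autapomorphy; uninformative for grouping).
Character 4: derived state 'yes' in Species H, Species J, and Species M only — synapomorphy for {Species H, Species J, Species M}.
Most parsimonious ingroup topology: (((Species M,Species J),Species H),Species S).
Species S is sister to the clade containing all other ingroup taxa, so it is the earliest-diverging (most basal) ingroup lineage.

Species S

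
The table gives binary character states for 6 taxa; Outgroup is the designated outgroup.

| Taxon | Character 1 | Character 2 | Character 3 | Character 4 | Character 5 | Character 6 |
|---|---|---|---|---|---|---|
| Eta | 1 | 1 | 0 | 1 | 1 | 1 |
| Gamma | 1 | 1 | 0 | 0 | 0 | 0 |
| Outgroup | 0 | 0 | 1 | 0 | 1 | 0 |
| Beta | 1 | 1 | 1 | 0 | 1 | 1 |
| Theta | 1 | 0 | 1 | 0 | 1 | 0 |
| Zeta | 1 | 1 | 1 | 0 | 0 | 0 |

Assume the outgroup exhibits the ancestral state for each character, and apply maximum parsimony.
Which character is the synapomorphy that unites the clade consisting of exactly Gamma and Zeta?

Character polarity is set by the outgroup: the derived state is whichever differs from the outgroup's state, so for Character 3, Character 5 the derived state is '0', and for the remaining characters it is '1'.
Character 1 (derived state '1') is shared by all ingroup taxa — unites the whole ingroup.
Only Beta, Eta, Gamma, and Zeta show the derived state '1' for Character 2, supporting them as a clade.
Character 3 (state '0') occurs in Eta and Gamma but conflicts with the nesting implied by the other characters — most parsimoniously interpreted as homoplasy.
Character 4 (derived state '1') is unique to Eta (autapomorphy; uninformative for grouping).
Character 5 (derived state '0') is shared by Gamma and Zeta — a synapomorphy uniting that clade.
Only Beta and Eta show the derived state '1' for Character 6, supporting them as a clade.
Most parsimonious ingroup topology: (((Eta,Beta),(Gamma,Zeta)),Theta).
The clade {Gamma, Zeta} is supported by Character 5: its derived state '0' occurs in exactly those taxa and in no other taxon (including the outgroup).

Character 5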